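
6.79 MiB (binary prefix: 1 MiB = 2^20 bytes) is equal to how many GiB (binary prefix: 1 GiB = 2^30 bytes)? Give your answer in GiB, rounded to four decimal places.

0.0066 GiB

6.79 MiB = 6.79 × 2^20 bytes = 7,119,831.04 bytes
1 GiB = 2^30 bytes = 1,073,741,824 bytes
7,119,831.04 / 1,073,741,824 = 0.0066 GiB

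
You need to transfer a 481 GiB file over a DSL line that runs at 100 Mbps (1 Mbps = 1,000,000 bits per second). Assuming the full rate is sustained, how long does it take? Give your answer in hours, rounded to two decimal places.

11.48 hours

481 GiB = 516,469,817,344 bytes = 4,131,758,538,752 bits
100 Mbps = 100,000,000 bits/s
time = 4,131,758,538,752 / 100,000,000 = 41,317.5854 s
41,317.5854 s / 3600 = 11.48 hours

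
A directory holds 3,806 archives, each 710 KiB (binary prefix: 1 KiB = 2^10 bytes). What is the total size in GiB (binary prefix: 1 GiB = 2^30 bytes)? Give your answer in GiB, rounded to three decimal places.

2.577 GiB

Total = 3,806 × 710 KiB = 2,702,260 KiB
= 2,702,260 × 1,024 bytes = 2,767,114,240 bytes
1 GiB = 1,073,741,824 bytes
2,767,114,240 / 1,073,741,824 = 2.577 GiB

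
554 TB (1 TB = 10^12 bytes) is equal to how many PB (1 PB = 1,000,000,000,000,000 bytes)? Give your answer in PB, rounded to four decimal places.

554 TB = 554 × 10^12 bytes = 554,000,000,000,000 bytes
1 PB = 1,000,000,000,000,000 bytes
554,000,000,000,000 / 1,000,000,000,000,000 = 0.5540 PB

0.5540 PB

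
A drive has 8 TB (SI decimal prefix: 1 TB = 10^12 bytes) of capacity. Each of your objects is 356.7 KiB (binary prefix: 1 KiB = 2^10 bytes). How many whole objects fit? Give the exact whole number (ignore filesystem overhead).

21,902,158

Capacity: 8 TB = 8,000,000,000,000 bytes
Per item: 356.7 KiB = 365,260.8 bytes
⌊8,000,000,000,000 / 365,260.8⌋ = 21,902,158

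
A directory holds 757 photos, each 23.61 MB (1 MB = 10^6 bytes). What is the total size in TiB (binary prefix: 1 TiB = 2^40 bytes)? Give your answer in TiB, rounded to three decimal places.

Total = 757 × 23.61 MB = 17872.77 MB
= 17872.77 × 1,000,000 bytes = 17,872,770,000 bytes
1 TiB = 1,099,511,627,776 bytes
17,872,770,000 / 1,099,511,627,776 = 0.016 TiB

0.016 TiB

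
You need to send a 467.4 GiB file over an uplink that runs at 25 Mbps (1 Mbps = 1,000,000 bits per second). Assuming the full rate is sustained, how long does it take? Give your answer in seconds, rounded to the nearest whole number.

160,597 seconds

467.4 GiB = 501,866,928,537.6 bytes = 4,014,935,428,300.8 bits
25 Mbps = 25,000,000 bits/s
time = 4,014,935,428,300.8 / 25,000,000 = 160,597 s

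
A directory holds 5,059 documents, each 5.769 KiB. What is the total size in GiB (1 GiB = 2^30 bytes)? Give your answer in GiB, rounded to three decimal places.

Total = 5,059 × 5.769 KiB = 29185.371 KiB
= 29185.371 × 1,024 bytes = 29,885,819.904 bytes
1 GiB = 1,073,741,824 bytes
29,885,819.904 / 1,073,741,824 = 0.028 GiB

0.028 GiB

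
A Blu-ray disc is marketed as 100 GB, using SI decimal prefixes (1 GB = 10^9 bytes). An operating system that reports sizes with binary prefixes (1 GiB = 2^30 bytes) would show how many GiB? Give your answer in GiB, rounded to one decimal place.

93.1 GiB

100 GB = 100 × 10^9 bytes = 100,000,000,000 bytes
1 GiB = 2^30 bytes = 1,073,741,824 bytes
100,000,000,000 / 1,073,741,824 = 93.1 GiB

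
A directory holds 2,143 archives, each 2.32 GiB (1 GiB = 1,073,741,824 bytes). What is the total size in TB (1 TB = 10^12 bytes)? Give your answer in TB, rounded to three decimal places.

5.338 TB

Total = 2,143 × 2.32 GiB = 4971.76 GiB
= 4971.76 × 1,073,741,824 bytes = 5,338,386,650,890.24 bytes
1 TB = 1,000,000,000,000 bytes
5,338,386,650,890.24 / 1,000,000,000,000 = 5.338 TB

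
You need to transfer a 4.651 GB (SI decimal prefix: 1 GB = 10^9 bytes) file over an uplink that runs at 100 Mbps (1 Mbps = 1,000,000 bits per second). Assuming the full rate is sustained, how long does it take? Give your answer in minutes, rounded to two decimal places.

6.20 minutes

4.651 GB = 4,651,000,000 bytes = 37,208,000,000 bits
100 Mbps = 100,000,000 bits/s
time = 37,208,000,000 / 100,000,000 = 372.080 s
372.080 s / 60 = 6.20 minutes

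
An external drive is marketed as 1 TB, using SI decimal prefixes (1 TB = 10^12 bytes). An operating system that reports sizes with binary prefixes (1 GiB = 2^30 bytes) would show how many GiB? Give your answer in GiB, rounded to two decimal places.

931.32 GiB

1 TB = 1 × 10^12 bytes = 1,000,000,000,000 bytes
1 GiB = 2^30 bytes = 1,073,741,824 bytes
1,000,000,000,000 / 1,073,741,824 = 931.32 GiB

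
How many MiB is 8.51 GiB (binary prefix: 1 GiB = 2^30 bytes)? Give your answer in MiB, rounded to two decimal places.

8.51 GiB = 8.51 × 2^30 bytes = 9,137,542,922.24 bytes
1 MiB = 1,048,576 bytes
9,137,542,922.24 / 1,048,576 = 8,714.24 MiB

8,714.24 MiB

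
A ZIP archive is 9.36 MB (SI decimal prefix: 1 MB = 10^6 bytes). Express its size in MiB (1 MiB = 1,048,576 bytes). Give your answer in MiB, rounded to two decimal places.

8.93 MiB

9.36 MB = 9.36 × 10^6 bytes = 9,360,000 bytes
1 MiB = 2^20 bytes = 1,048,576 bytes
9,360,000 / 1,048,576 = 8.93 MiB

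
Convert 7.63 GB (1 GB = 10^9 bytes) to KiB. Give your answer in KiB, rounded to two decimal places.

7.63 GB = 7.63 × 10^9 bytes = 7,630,000,000 bytes
1 KiB = 1,024 bytes
7,630,000,000 / 1,024 = 7,451,171.88 KiB

7,451,171.88 KiB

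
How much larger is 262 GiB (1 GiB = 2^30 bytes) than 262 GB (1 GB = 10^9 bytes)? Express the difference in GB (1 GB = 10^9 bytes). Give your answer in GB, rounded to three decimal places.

19.320 GB

262 GiB = 262 × 1,073,741,824 = 281,320,357,888 bytes
262 GB = 262 × 1,000,000,000 = 262,000,000,000 bytes
difference = 19,320,357,888 bytes
19,320,357,888 / 1,000,000,000 = 19.320 GB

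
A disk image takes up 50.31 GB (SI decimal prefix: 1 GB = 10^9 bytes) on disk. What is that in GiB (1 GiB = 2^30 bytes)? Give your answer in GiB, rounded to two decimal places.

50.31 GB = 50.31 × 10^9 bytes = 50,310,000,000 bytes
1 GiB = 1,073,741,824 bytes
50,310,000,000 / 1,073,741,824 = 46.85 GiB

46.85 GiB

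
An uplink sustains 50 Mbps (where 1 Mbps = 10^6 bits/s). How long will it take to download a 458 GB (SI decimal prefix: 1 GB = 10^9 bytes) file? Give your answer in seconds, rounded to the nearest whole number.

458 GB = 458,000,000,000 bytes = 3,664,000,000,000 bits
50 Mbps = 50,000,000 bits/s
time = 3,664,000,000,000 / 50,000,000 = 73,280 s

73,280 seconds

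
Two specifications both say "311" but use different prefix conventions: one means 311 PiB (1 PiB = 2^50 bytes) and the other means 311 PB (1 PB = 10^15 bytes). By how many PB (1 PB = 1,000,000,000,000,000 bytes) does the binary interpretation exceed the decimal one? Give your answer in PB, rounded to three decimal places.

311 PiB = 311 × 1,125,899,906,842,624 = 350,154,871,028,056,064 bytes
311 PB = 311 × 1,000,000,000,000,000 = 311,000,000,000,000,000 bytes
difference = 39,154,871,028,056,064 bytes
39,154,871,028,056,064 / 1,000,000,000,000,000 = 39.155 PB

39.155 PB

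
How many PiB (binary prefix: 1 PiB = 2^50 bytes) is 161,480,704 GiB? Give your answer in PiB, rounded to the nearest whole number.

161,480,704 GiB × 1,073,741,824 bytes/GiB = 173,388,585,653,764,096 bytes
1 PiB = 2^50 bytes = 1,125,899,906,842,624 bytes
173,388,585,653,764,096 / 1,125,899,906,842,624 = 154 PiB

154 PiB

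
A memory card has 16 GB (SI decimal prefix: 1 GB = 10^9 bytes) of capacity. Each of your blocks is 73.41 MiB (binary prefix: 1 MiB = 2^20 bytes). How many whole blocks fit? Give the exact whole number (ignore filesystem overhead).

Capacity: 16 GB = 16,000,000,000 bytes
Per item: 73.41 MiB = 76,975,964.16 bytes
⌊16,000,000,000 / 76,975,964.16⌋ = 207

207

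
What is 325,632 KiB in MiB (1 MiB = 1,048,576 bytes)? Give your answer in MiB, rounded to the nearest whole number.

318 MiB

325,632 KiB = 325,632 × 2^10 bytes = 333,447,168 bytes
1 MiB = 1,048,576 bytes
333,447,168 / 1,048,576 = 318 MiB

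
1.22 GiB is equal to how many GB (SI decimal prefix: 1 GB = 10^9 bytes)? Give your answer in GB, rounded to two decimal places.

1.22 GiB × 1,073,741,824 bytes/GiB = 1,309,965,025.28 bytes
1 GB = 1,000,000,000 bytes
1,309,965,025.28 / 1,000,000,000 = 1.31 GB

1.31 GB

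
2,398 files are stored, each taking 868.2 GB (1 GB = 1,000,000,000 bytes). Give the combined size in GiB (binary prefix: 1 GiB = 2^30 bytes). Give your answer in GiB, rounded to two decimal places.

Total = 2,398 × 868.2 GB = 2081943.6 GB
= 2081943.6 × 1,000,000,000 bytes = 2,081,943,600,000,000 bytes
1 GiB = 1,073,741,824 bytes
2,081,943,600,000,000 / 1,073,741,824 = 1,938,961.07 GiB

1,938,961.07 GiB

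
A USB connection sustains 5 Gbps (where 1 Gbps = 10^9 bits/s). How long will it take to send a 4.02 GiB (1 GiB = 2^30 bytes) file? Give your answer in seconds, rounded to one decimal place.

4.02 GiB = 4,316,442,132.48 bytes = 34,531,537,059.84 bits
5 Gbps = 5,000,000,000 bits/s
time = 34,531,537,059.84 / 5,000,000,000 = 6.9 s

6.9 seconds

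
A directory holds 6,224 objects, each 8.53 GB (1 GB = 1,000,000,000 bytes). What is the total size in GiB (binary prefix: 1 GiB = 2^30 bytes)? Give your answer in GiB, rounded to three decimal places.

Total = 6,224 × 8.53 GB = 53090.72 GB
= 53090.72 × 1,000,000,000 bytes = 53,090,720,000,000 bytes
1 GiB = 1,073,741,824 bytes
53,090,720,000,000 / 1,073,741,824 = 49,444.586 GiB

49,444.586 GiB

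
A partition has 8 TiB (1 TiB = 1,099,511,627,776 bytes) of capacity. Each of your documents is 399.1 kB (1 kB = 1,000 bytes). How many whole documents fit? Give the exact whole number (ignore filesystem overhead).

Capacity: 8 TiB = 8,796,093,022,208 bytes
Per item: 399.1 kB = 399,100 bytes
⌊8,796,093,022,208 / 399,100⌋ = 22,039,822

22,039,822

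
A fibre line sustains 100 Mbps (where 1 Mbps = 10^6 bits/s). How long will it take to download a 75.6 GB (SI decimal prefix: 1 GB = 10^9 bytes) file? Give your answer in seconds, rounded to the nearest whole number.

6,048 seconds

75.6 GB = 75,600,000,000 bytes = 604,800,000,000 bits
100 Mbps = 100,000,000 bits/s
time = 604,800,000,000 / 100,000,000 = 6,048 s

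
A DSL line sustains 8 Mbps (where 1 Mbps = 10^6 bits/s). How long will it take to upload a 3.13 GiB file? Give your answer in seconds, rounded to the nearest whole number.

3,361 seconds

3.13 GiB = 3,360,811,909.12 bytes = 26,886,495,272.96 bits
8 Mbps = 8,000,000 bits/s
time = 26,886,495,272.96 / 8,000,000 = 3,361 s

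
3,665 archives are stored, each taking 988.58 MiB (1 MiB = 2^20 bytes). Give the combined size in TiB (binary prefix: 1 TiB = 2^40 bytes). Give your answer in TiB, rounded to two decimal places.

Total = 3,665 × 988.58 MiB = 3623145.7 MiB
= 3623145.7 × 1,048,576 bytes = 3,799,143,625,523.2 bytes
1 TiB = 1,099,511,627,776 bytes
3,799,143,625,523.2 / 1,099,511,627,776 = 3.46 TiB

3.46 TiB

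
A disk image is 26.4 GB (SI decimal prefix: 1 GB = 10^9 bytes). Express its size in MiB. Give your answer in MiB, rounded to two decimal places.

25,177.00 MiB

26.4 GB = 26.4 × 10^9 bytes = 26,400,000,000 bytes
1 MiB = 2^20 bytes = 1,048,576 bytes
26,400,000,000 / 1,048,576 = 25,177.00 MiB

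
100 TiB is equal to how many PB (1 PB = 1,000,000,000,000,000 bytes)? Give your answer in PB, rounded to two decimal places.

0.11 PB

100 TiB = 100 × 2^40 bytes = 109,951,162,777,600 bytes
1 PB = 10^15 bytes = 1,000,000,000,000,000 bytes
109,951,162,777,600 / 1,000,000,000,000,000 = 0.11 PB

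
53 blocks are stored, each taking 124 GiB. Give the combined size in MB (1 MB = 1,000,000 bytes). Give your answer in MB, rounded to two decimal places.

Total = 53 × 124 GiB = 6572 GiB
= 6572 × 1,073,741,824 bytes = 7,056,631,267,328 bytes
1 MB = 1,000,000 bytes
7,056,631,267,328 / 1,000,000 = 7,056,631.27 MB

7,056,631.27 MB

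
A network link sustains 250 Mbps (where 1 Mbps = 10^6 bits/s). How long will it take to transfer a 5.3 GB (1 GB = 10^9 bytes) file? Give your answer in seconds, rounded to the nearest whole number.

5.3 GB = 5,300,000,000 bytes = 42,400,000,000 bits
250 Mbps = 250,000,000 bits/s
time = 42,400,000,000 / 250,000,000 = 170 s

170 seconds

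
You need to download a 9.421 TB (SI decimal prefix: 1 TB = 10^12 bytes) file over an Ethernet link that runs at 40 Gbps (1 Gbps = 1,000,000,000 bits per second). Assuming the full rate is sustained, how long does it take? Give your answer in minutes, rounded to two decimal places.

9.421 TB = 9,421,000,000,000 bytes = 75,368,000,000,000 bits
40 Gbps = 40,000,000,000 bits/s
time = 75,368,000,000,000 / 40,000,000,000 = 1,884.200 s
1,884.200 s / 60 = 31.40 minutes

31.40 minutes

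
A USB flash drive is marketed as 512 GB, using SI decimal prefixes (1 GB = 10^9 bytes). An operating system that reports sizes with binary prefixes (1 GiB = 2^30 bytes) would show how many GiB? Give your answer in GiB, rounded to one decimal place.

476.8 GiB

512 GB = 512 × 10^9 bytes = 512,000,000,000 bytes
1 GiB = 2^30 bytes = 1,073,741,824 bytes
512,000,000,000 / 1,073,741,824 = 476.8 GiB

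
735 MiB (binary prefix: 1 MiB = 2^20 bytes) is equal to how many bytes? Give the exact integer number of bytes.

735 × 1,048,576 = 770,703,360 bytes  (1 MiB = 2^20 bytes)

770,703,360 bytes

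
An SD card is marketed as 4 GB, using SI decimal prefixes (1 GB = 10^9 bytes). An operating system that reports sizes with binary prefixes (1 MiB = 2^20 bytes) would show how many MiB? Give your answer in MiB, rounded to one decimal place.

3,814.7 MiB

4 GB × 1,000,000,000 bytes/GB = 4,000,000,000 bytes
1 MiB = 1,048,576 bytes
4,000,000,000 / 1,048,576 = 3,814.7 MiB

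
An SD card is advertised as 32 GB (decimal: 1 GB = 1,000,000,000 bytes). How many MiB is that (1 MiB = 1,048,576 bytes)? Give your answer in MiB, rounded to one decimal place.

30,517.6 MiB

32 GB × 1,000,000,000 bytes/GB = 32,000,000,000 bytes
1 MiB = 2^20 bytes = 1,048,576 bytes
32,000,000,000 / 1,048,576 = 30,517.6 MiB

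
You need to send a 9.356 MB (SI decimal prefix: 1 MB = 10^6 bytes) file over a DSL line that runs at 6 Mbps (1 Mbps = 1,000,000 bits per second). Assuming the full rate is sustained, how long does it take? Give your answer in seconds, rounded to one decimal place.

9.356 MB = 9,356,000 bytes = 74,848,000 bits
6 Mbps = 6,000,000 bits/s
time = 74,848,000 / 6,000,000 = 12.5 s

12.5 seconds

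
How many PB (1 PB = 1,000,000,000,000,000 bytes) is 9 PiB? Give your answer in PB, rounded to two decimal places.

9 PiB = 9 × 2^50 bytes = 10,133,099,161,583,616 bytes
1 PB = 1,000,000,000,000,000 bytes
10,133,099,161,583,616 / 1,000,000,000,000,000 = 10.13 PB

10.13 PB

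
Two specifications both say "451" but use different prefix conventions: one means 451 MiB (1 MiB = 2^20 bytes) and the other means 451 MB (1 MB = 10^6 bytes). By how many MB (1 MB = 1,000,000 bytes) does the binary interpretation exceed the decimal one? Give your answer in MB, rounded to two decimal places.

21.91 MB

451 MiB = 451 × 1,048,576 = 472,907,776 bytes
451 MB = 451 × 1,000,000 = 451,000,000 bytes
difference = 21,907,776 bytes
21,907,776 / 1,000,000 = 21.91 MB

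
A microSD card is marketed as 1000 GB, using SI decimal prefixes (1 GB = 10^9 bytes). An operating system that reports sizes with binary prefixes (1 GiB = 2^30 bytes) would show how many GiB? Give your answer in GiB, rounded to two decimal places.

1000 GB × 1,000,000,000 bytes/GB = 1,000,000,000,000 bytes
1 GiB = 2^30 bytes = 1,073,741,824 bytes
1,000,000,000,000 / 1,073,741,824 = 931.32 GiB

931.32 GiB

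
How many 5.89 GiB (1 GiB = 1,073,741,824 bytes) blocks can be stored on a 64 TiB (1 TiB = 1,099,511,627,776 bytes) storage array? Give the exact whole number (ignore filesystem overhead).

11,126

Capacity: 64 TiB = 70,368,744,177,664 bytes
Per item: 5.89 GiB = 6,324,339,343.36 bytes
⌊70,368,744,177,664 / 6,324,339,343.36⌋ = 11,126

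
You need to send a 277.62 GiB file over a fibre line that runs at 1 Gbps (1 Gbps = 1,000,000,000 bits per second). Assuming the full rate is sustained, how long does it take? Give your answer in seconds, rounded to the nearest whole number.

277.62 GiB = 298,092,205,178.88 bytes = 2,384,737,641,431.04 bits
1 Gbps = 1,000,000,000 bits/s
time = 2,384,737,641,431.04 / 1,000,000,000 = 2,385 s

2,385 seconds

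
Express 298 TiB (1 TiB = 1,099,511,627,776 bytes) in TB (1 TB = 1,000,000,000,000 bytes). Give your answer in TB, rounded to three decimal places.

327.654 TB

298 TiB = 298 × 2^40 bytes = 327,654,465,077,248 bytes
1 TB = 1,000,000,000,000 bytes
327,654,465,077,248 / 1,000,000,000,000 = 327.654 TB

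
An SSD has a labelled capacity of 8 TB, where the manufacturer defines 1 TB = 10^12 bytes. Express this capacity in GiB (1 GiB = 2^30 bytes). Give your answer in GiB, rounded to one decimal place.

7,450.6 GiB

8 TB = 8 × 10^12 bytes = 8,000,000,000,000 bytes
1 GiB = 1,073,741,824 bytes
8,000,000,000,000 / 1,073,741,824 = 7,450.6 GiB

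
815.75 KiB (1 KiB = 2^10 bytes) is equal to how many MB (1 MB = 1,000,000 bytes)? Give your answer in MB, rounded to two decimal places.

0.84 MB

815.75 KiB = 815.75 × 2^10 bytes = 835,328 bytes
1 MB = 10^6 bytes = 1,000,000 bytes
835,328 / 1,000,000 = 0.84 MB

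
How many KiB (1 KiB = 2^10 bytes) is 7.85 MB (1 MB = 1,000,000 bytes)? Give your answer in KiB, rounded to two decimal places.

7,666.02 KiB

7.85 MB = 7.85 × 10^6 bytes = 7,850,000 bytes
1 KiB = 2^10 bytes = 1,024 bytes
7,850,000 / 1,024 = 7,666.02 KiB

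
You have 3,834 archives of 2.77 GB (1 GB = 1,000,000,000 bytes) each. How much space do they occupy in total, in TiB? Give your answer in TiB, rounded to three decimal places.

9.659 TiB

Total = 3,834 × 2.77 GB = 10620.18 GB
= 10620.18 × 1,000,000,000 bytes = 10,620,180,000,000 bytes
1 TiB = 1,099,511,627,776 bytes
10,620,180,000,000 / 1,099,511,627,776 = 9.659 TiB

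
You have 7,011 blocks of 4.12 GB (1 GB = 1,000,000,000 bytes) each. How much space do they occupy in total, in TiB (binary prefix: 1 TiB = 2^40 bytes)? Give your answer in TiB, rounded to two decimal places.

26.27 TiB

Total = 7,011 × 4.12 GB = 28885.32 GB
= 28885.32 × 1,000,000,000 bytes = 28,885,320,000,000 bytes
1 TiB = 1,099,511,627,776 bytes
28,885,320,000,000 / 1,099,511,627,776 = 26.27 TiB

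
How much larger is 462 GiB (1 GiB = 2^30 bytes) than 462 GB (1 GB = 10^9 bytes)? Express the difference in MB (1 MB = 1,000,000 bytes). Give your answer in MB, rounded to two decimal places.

34,068.72 MB

462 GiB = 462 × 1,073,741,824 = 496,068,722,688 bytes
462 GB = 462 × 1,000,000,000 = 462,000,000,000 bytes
difference = 34,068,722,688 bytes
34,068,722,688 / 1,000,000 = 34,068.72 MB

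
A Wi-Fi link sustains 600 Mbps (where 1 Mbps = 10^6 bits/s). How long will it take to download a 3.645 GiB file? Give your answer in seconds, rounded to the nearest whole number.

3.645 GiB = 3,913,788,948.48 bytes = 31,310,311,587.84 bits
600 Mbps = 600,000,000 bits/s
time = 31,310,311,587.84 / 600,000,000 = 52 s

52 seconds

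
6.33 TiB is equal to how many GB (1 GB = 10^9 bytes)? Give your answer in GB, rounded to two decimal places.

6.33 TiB = 6.33 × 2^40 bytes = 6,959,908,603,822.08 bytes
1 GB = 1,000,000,000 bytes
6,959,908,603,822.08 / 1,000,000,000 = 6,959.91 GB

6,959.91 GB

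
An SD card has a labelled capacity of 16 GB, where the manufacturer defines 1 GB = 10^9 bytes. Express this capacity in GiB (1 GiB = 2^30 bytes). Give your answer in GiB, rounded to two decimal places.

16 GB × 1,000,000,000 bytes/GB = 16,000,000,000 bytes
1 GiB = 2^30 bytes = 1,073,741,824 bytes
16,000,000,000 / 1,073,741,824 = 14.90 GiB

14.90 GiB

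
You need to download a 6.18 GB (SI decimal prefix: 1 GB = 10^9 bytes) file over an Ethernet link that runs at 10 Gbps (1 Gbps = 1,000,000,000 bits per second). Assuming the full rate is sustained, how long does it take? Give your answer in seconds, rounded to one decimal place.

6.18 GB = 6,180,000,000 bytes = 49,440,000,000 bits
10 Gbps = 10,000,000,000 bits/s
time = 49,440,000,000 / 10,000,000,000 = 4.9 s

4.9 seconds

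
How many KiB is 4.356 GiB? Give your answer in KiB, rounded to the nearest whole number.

4.356 GiB × 1,073,741,824 bytes/GiB = 4,677,219,385.344 bytes
1 KiB = 2^10 bytes = 1,024 bytes
4,677,219,385.344 / 1,024 = 4,567,597 KiB

4,567,597 KiB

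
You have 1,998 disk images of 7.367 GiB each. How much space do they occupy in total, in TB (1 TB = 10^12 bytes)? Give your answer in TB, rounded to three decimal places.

15.805 TB

Total = 1,998 × 7.367 GiB = 14719.266 GiB
= 14719.266 × 1,073,741,824 bytes = 15,804,691,522,781.184 bytes
1 TB = 1,000,000,000,000 bytes
15,804,691,522,781.184 / 1,000,000,000,000 = 15.805 TB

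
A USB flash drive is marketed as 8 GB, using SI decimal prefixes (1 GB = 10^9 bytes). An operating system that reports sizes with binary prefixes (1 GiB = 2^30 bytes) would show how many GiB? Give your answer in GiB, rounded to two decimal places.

8 GB = 8 × 10^9 bytes = 8,000,000,000 bytes
1 GiB = 1,073,741,824 bytes
8,000,000,000 / 1,073,741,824 = 7.45 GiB

7.45 GiB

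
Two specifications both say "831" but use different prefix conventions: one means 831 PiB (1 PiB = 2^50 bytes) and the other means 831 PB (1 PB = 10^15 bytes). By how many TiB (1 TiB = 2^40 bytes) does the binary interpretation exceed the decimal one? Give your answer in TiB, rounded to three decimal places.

95,153.903 TiB

831 PiB = 831 × 1,125,899,906,842,624 = 935,622,822,586,220,544 bytes
831 PB = 831 × 1,000,000,000,000,000 = 831,000,000,000,000,000 bytes
difference = 104,622,822,586,220,544 bytes
104,622,822,586,220,544 / 1,099,511,627,776 = 95,153.903 TiB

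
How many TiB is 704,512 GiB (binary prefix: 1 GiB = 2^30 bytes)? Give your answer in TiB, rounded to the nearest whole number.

688 TiB

704,512 GiB × 1,073,741,824 bytes/GiB = 756,463,999,909,888 bytes
1 TiB = 2^40 bytes = 1,099,511,627,776 bytes
756,463,999,909,888 / 1,099,511,627,776 = 688 TiB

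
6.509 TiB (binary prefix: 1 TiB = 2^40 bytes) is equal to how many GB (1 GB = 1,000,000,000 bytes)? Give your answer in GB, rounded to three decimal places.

6.509 TiB = 6.509 × 2^40 bytes = 7,156,721,185,193.984 bytes
1 GB = 1,000,000,000 bytes
7,156,721,185,193.984 / 1,000,000,000 = 7,156.721 GB

7,156.721 GB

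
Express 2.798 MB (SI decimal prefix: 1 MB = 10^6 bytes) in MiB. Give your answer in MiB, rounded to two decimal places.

2.67 MiB

2.798 MB = 2.798 × 10^6 bytes = 2,798,000 bytes
1 MiB = 1,048,576 bytes
2,798,000 / 1,048,576 = 2.67 MiB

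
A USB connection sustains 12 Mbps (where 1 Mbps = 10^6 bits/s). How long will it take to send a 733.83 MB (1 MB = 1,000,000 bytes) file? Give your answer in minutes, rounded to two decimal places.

733.83 MB = 733,830,000 bytes = 5,870,640,000 bits
12 Mbps = 12,000,000 bits/s
time = 5,870,640,000 / 12,000,000 = 489.220 s
489.220 s / 60 = 8.15 minutes

8.15 minutes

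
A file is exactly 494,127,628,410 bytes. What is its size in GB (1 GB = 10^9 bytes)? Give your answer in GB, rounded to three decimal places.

494.128 GB

494,127,628,410 bytes given.
1 GB = 10^9 bytes = 1,000,000,000 bytes
494,127,628,410 / 1,000,000,000 = 494.128 GB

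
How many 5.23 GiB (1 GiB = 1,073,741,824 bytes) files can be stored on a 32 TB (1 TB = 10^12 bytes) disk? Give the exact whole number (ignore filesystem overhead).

Capacity: 32 TB = 32,000,000,000,000 bytes
Per item: 5.23 GiB = 5,615,669,739.52 bytes
⌊32,000,000,000,000 / 5,615,669,739.52⌋ = 5,698

5,698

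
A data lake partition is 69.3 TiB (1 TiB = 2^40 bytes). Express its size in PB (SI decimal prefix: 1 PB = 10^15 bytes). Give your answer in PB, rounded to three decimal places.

69.3 TiB = 69.3 × 2^40 bytes = 76,196,155,804,876.8 bytes
1 PB = 10^15 bytes = 1,000,000,000,000,000 bytes
76,196,155,804,876.8 / 1,000,000,000,000,000 = 0.076 PB

0.076 PB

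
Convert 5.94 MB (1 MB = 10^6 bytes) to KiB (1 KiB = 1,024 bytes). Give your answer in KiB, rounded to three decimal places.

5,800.781 KiB

5.94 MB × 1,000,000 bytes/MB = 5,940,000 bytes
1 KiB = 2^10 bytes = 1,024 bytes
5,940,000 / 1,024 = 5,800.781 KiB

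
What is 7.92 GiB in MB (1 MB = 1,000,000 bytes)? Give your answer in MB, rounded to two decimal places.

8,504.04 MB

7.92 GiB = 7.92 × 2^30 bytes = 8,504,035,246.08 bytes
1 MB = 10^6 bytes = 1,000,000 bytes
8,504,035,246.08 / 1,000,000 = 8,504.04 MB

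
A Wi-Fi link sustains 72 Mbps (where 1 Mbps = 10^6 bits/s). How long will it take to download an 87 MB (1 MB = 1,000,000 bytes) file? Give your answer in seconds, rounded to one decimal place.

87 MB = 87,000,000 bytes = 696,000,000 bits
72 Mbps = 72,000,000 bits/s
time = 696,000,000 / 72,000,000 = 9.7 s

9.7 seconds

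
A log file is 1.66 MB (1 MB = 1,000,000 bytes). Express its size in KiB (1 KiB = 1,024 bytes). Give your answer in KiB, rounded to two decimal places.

1,621.09 KiB

1.66 MB = 1.66 × 10^6 bytes = 1,660,000 bytes
1 KiB = 2^10 bytes = 1,024 bytes
1,660,000 / 1,024 = 1,621.09 KiB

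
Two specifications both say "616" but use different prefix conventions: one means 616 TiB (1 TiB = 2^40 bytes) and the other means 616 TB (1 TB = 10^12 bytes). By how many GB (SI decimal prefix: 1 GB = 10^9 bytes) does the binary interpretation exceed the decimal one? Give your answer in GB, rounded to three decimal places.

616 TiB = 616 × 1,099,511,627,776 = 677,299,162,710,016 bytes
616 TB = 616 × 1,000,000,000,000 = 616,000,000,000,000 bytes
difference = 61,299,162,710,016 bytes
61,299,162,710,016 / 1,000,000,000 = 61,299.163 GB

61,299.163 GB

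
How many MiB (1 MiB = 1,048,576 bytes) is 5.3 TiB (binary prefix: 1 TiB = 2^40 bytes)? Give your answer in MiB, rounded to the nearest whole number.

5,557,453 MiB

5.3 TiB = 5.3 × 2^40 bytes = 5,827,411,627,212.8 bytes
1 MiB = 2^20 bytes = 1,048,576 bytes
5,827,411,627,212.8 / 1,048,576 = 5,557,453 MiB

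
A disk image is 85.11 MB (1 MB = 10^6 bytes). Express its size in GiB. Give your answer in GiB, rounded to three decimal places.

0.079 GiB

85.11 MB = 85.11 × 10^6 bytes = 85,110,000 bytes
1 GiB = 1,073,741,824 bytes
85,110,000 / 1,073,741,824 = 0.079 GiB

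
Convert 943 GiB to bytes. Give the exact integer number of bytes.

943 × 1,073,741,824 = 1,012,538,540,032 bytes  (1 GiB = 2^30 bytes)

1,012,538,540,032 bytes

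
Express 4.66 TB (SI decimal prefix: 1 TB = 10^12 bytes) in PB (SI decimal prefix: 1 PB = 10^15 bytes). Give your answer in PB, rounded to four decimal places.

0.0047 PB

4.66 TB × 1,000,000,000,000 bytes/TB = 4,660,000,000,000 bytes
1 PB = 10^15 bytes = 1,000,000,000,000,000 bytes
4,660,000,000,000 / 1,000,000,000,000,000 = 0.0047 PB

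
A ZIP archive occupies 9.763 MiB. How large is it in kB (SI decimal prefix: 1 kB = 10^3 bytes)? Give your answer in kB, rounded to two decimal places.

9.763 MiB = 9.763 × 2^20 bytes = 10,237,247.488 bytes
1 kB = 10^3 bytes = 1,000 bytes
10,237,247.488 / 1,000 = 10,237.25 kB

10,237.25 kB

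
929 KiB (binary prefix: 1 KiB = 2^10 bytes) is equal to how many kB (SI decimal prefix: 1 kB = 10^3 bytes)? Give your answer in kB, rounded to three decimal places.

929 KiB = 929 × 2^10 bytes = 951,296 bytes
1 kB = 1,000 bytes
951,296 / 1,000 = 951.296 kB

951.296 kB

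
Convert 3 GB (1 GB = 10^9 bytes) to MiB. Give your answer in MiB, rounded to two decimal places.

2,861.02 MiB

3 GB = 3 × 10^9 bytes = 3,000,000,000 bytes
1 MiB = 1,048,576 bytes
3,000,000,000 / 1,048,576 = 2,861.02 MiB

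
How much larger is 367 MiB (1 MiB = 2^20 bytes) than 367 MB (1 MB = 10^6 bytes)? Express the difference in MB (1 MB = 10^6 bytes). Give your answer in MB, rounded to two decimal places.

17.83 MB

367 MiB = 367 × 1,048,576 = 384,827,392 bytes
367 MB = 367 × 1,000,000 = 367,000,000 bytes
difference = 17,827,392 bytes
17,827,392 / 1,000,000 = 17.83 MB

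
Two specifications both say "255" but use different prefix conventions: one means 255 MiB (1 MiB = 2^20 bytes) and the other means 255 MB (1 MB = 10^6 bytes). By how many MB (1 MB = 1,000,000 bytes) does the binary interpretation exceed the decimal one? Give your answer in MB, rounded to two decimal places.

255 MiB = 255 × 1,048,576 = 267,386,880 bytes
255 MB = 255 × 1,000,000 = 255,000,000 bytes
difference = 12,386,880 bytes
12,386,880 / 1,000,000 = 12.39 MB

12.39 MB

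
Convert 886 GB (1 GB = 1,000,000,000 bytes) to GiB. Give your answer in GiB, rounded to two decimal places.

825.15 GiB

886 GB = 886 × 10^9 bytes = 886,000,000,000 bytes
1 GiB = 2^30 bytes = 1,073,741,824 bytes
886,000,000,000 / 1,073,741,824 = 825.15 GiB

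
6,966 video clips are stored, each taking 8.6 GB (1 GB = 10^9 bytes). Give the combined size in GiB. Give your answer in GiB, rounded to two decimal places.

Total = 6,966 × 8.6 GB = 59907.6 GB
= 59907.6 × 1,000,000,000 bytes = 59,907,600,000,000 bytes
1 GiB = 1,073,741,824 bytes
59,907,600,000,000 / 1,073,741,824 = 55,793.30 GiB

55,793.30 GiB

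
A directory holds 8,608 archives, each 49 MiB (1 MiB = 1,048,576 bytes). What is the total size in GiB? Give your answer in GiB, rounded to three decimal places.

411.906 GiB

Total = 8,608 × 49 MiB = 421,792 MiB
= 421,792 × 1,048,576 bytes = 442,280,968,192 bytes
1 GiB = 1,073,741,824 bytes
442,280,968,192 / 1,073,741,824 = 411.906 GiB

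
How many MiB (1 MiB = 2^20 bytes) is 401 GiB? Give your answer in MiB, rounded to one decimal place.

401 GiB = 401 × 2^30 bytes = 430,570,471,424 bytes
1 MiB = 2^20 bytes = 1,048,576 bytes
430,570,471,424 / 1,048,576 = 410,624.0 MiB

410,624.0 MiB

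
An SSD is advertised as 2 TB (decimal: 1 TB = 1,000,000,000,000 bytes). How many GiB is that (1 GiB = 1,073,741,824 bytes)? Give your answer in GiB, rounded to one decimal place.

1,862.6 GiB

2 TB = 2 × 10^12 bytes = 2,000,000,000,000 bytes
1 GiB = 2^30 bytes = 1,073,741,824 bytes
2,000,000,000,000 / 1,073,741,824 = 1,862.6 GiB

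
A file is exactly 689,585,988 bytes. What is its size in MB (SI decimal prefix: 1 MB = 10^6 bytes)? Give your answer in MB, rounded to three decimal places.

689.586 MB

689,585,988 bytes given.
1 MB = 1,000,000 bytes
689,585,988 / 1,000,000 = 689.586 MB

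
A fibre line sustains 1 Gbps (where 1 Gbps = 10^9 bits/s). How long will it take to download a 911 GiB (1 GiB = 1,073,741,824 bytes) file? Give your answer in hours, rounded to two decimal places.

2.17 hours

911 GiB = 978,178,801,664 bytes = 7,825,430,413,312 bits
1 Gbps = 1,000,000,000 bits/s
time = 7,825,430,413,312 / 1,000,000,000 = 7,825.4304 s
7,825.4304 s / 3600 = 2.17 hours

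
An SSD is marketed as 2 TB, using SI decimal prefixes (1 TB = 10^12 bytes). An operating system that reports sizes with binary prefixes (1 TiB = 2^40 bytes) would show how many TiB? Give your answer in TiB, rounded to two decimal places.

1.82 TiB

2 TB = 2 × 10^12 bytes = 2,000,000,000,000 bytes
1 TiB = 2^40 bytes = 1,099,511,627,776 bytes
2,000,000,000,000 / 1,099,511,627,776 = 1.82 TiB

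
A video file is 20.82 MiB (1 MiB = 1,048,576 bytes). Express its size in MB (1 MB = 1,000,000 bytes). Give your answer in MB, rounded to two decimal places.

20.82 MiB × 1,048,576 bytes/MiB = 21,831,352.32 bytes
1 MB = 1,000,000 bytes
21,831,352.32 / 1,000,000 = 21.83 MB

21.83 MB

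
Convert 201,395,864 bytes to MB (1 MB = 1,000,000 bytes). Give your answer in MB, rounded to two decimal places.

201.40 MB

201,395,864 bytes given.
1 MB = 1,000,000 bytes
201,395,864 / 1,000,000 = 201.40 MB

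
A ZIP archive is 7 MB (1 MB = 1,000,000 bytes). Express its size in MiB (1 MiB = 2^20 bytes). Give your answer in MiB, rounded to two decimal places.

7 MB = 7 × 10^6 bytes = 7,000,000 bytes
1 MiB = 1,048,576 bytes
7,000,000 / 1,048,576 = 6.68 MiB

6.68 MiB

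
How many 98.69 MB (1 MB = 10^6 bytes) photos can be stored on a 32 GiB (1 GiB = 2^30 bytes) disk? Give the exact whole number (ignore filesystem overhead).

Capacity: 32 GiB = 34,359,738,368 bytes
Per item: 98.69 MB = 98,690,000 bytes
⌊34,359,738,368 / 98,690,000⌋ = 348

348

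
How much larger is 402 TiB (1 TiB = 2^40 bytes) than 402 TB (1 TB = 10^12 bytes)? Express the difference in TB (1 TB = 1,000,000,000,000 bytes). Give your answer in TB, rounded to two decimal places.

40.00 TB

402 TiB = 402 × 1,099,511,627,776 = 442,003,674,365,952 bytes
402 TB = 402 × 1,000,000,000,000 = 402,000,000,000,000 bytes
difference = 40,003,674,365,952 bytes
40,003,674,365,952 / 1,000,000,000,000 = 40.00 TB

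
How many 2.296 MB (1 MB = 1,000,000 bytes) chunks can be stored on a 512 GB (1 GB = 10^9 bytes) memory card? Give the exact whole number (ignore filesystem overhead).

Capacity: 512 GB = 512,000,000,000 bytes
Per item: 2.296 MB = 2,296,000 bytes
⌊512,000,000,000 / 2,296,000⌋ = 222,996

222,996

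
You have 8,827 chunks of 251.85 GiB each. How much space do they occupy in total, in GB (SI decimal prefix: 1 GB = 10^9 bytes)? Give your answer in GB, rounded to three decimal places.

Total = 8,827 × 251.85 GiB = 2223079.95 GiB
= 2223079.95 × 1,073,741,824 bytes = 2,387,013,920,410,828.8 bytes
1 GB = 1,000,000,000 bytes
2,387,013,920,410,828.8 / 1,000,000,000 = 2,387,013.920 GB

2,387,013.920 GB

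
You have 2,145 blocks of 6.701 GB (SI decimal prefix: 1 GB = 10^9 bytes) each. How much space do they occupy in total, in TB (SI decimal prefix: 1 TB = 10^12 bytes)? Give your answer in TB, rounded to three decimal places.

Total = 2,145 × 6.701 GB = 14373.645 GB
= 14373.645 × 1,000,000,000 bytes = 14,373,645,000,000 bytes
1 TB = 1,000,000,000,000 bytes
14,373,645,000,000 / 1,000,000,000,000 = 14.374 TB

14.374 TB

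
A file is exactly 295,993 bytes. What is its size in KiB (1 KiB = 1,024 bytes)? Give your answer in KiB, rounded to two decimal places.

295,993 bytes given.
1 KiB = 1,024 bytes
295,993 / 1,024 = 289.06 KiB

289.06 KiB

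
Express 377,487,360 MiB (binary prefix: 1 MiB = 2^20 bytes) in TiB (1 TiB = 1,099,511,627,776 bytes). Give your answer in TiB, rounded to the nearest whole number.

377,487,360 MiB × 1,048,576 bytes/MiB = 395,824,185,999,360 bytes
1 TiB = 1,099,511,627,776 bytes
395,824,185,999,360 / 1,099,511,627,776 = 360 TiB

360 TiB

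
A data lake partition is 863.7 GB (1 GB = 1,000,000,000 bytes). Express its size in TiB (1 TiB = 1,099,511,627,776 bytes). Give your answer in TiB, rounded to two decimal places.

863.7 GB = 863.7 × 10^9 bytes = 863,700,000,000 bytes
1 TiB = 2^40 bytes = 1,099,511,627,776 bytes
863,700,000,000 / 1,099,511,627,776 = 0.79 TiB

0.79 TiB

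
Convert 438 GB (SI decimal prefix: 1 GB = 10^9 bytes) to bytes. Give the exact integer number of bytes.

438 × 1,000,000,000 = 438,000,000,000 bytes  (1 GB = 10^9 bytes)

438,000,000,000 bytes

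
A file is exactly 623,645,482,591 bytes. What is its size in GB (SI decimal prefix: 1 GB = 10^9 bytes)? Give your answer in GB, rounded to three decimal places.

623,645,482,591 bytes given.
1 GB = 1,000,000,000 bytes
623,645,482,591 / 1,000,000,000 = 623.645 GB

623.645 GB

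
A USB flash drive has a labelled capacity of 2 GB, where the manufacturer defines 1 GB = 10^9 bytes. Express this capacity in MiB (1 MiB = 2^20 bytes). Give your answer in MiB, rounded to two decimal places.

1,907.35 MiB

2 GB = 2 × 10^9 bytes = 2,000,000,000 bytes
1 MiB = 1,048,576 bytes
2,000,000,000 / 1,048,576 = 1,907.35 MiB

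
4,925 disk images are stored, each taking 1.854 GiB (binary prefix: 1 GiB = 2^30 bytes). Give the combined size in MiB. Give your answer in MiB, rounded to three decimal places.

9,350,092.800 MiB

Total = 4,925 × 1.854 GiB = 9130.95 GiB
= 9130.95 × 1,073,741,824 bytes = 9,804,282,907,852.8 bytes
1 MiB = 1,048,576 bytes
9,804,282,907,852.8 / 1,048,576 = 9,350,092.800 MiB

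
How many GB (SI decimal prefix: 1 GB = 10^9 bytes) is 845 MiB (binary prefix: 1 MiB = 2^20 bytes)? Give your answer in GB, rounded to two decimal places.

845 MiB = 845 × 2^20 bytes = 886,046,720 bytes
1 GB = 1,000,000,000 bytes
886,046,720 / 1,000,000,000 = 0.89 GB

0.89 GB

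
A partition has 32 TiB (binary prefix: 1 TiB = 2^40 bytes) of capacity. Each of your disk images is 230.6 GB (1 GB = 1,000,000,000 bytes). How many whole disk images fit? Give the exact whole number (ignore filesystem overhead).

152

Capacity: 32 TiB = 35,184,372,088,832 bytes
Per item: 230.6 GB = 230,600,000,000 bytes
⌊35,184,372,088,832 / 230,600,000,000⌋ = 152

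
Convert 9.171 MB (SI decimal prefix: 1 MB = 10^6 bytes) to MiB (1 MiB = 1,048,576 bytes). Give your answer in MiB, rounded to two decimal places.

9.171 MB × 1,000,000 bytes/MB = 9,171,000 bytes
1 MiB = 2^20 bytes = 1,048,576 bytes
9,171,000 / 1,048,576 = 8.75 MiB

8.75 MiB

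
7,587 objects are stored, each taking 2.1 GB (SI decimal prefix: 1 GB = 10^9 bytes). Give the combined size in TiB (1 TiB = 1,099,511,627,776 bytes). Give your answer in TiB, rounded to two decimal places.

14.49 TiB

Total = 7,587 × 2.1 GB = 15932.7 GB
= 15932.7 × 1,000,000,000 bytes = 15,932,700,000,000 bytes
1 TiB = 1,099,511,627,776 bytes
15,932,700,000,000 / 1,099,511,627,776 = 14.49 TiB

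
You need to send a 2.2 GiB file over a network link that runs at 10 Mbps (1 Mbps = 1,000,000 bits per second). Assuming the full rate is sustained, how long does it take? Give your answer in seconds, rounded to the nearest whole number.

2.2 GiB = 2,362,232,012.8 bytes = 18,897,856,102.4 bits
10 Mbps = 10,000,000 bits/s
time = 18,897,856,102.4 / 10,000,000 = 1,890 s

1,890 seconds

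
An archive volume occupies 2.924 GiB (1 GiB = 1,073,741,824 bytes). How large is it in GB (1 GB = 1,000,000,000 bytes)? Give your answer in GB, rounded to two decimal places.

2.924 GiB = 2.924 × 2^30 bytes = 3,139,621,093.376 bytes
1 GB = 1,000,000,000 bytes
3,139,621,093.376 / 1,000,000,000 = 3.14 GB

3.14 GB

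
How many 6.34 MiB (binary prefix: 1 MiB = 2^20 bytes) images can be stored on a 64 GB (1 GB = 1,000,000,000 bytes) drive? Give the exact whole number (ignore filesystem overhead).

Capacity: 64 GB = 64,000,000,000 bytes
Per item: 6.34 MiB = 6,647,971.84 bytes
⌊64,000,000,000 / 6,647,971.84⌋ = 9,626

9,626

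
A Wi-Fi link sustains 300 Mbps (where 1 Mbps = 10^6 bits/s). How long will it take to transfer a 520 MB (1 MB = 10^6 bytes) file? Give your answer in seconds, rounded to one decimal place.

520 MB = 520,000,000 bytes = 4,160,000,000 bits
300 Mbps = 300,000,000 bits/s
time = 4,160,000,000 / 300,000,000 = 13.9 s

13.9 seconds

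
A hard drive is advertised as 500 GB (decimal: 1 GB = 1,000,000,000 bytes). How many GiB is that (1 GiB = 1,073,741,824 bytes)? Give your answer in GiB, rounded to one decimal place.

465.7 GiB

500 GB × 1,000,000,000 bytes/GB = 500,000,000,000 bytes
1 GiB = 1,073,741,824 bytes
500,000,000,000 / 1,073,741,824 = 465.7 GiB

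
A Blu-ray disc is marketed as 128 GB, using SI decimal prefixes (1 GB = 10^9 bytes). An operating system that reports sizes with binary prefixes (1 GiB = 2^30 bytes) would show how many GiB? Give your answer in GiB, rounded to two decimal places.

119.21 GiB

128 GB × 1,000,000,000 bytes/GB = 128,000,000,000 bytes
1 GiB = 1,073,741,824 bytes
128,000,000,000 / 1,073,741,824 = 119.21 GiB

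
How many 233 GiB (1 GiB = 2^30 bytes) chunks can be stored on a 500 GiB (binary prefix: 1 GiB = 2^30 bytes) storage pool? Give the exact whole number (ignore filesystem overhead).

2

Capacity: 500 GiB = 536,870,912,000 bytes
Per item: 233 GiB = 250,181,844,992 bytes
⌊536,870,912,000 / 250,181,844,992⌋ = 2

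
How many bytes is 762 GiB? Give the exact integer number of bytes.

762 × 1,073,741,824 = 818,191,269,888 bytes

818,191,269,888 bytes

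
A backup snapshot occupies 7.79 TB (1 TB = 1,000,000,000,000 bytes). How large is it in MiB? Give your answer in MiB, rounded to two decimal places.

7,429,122.92 MiB

7.79 TB = 7.79 × 10^12 bytes = 7,790,000,000,000 bytes
1 MiB = 2^20 bytes = 1,048,576 bytes
7,790,000,000,000 / 1,048,576 = 7,429,122.92 MiB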